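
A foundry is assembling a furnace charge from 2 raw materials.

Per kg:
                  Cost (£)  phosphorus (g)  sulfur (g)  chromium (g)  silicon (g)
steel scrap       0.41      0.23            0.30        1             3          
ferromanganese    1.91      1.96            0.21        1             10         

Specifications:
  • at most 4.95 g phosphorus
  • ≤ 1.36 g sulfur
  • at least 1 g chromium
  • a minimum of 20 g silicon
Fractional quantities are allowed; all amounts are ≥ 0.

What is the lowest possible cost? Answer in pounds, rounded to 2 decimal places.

Set it up as a linear program. Let x1 = kg of steel scrap, x2 = kg of ferromanganese.
Minimize 0.41x1 + 1.91x2 subject to:
  0.23x1 + 1.96x2 ≤ 4.95   (phosphorus)
  0.3x1 + 0.21x2 ≤ 1.36   (sulfur)
  1x1 + 1x2 ≥ 1   (chromium)
  3x1 + 10x2 ≥ 20   (silicon)
  x1, x2 ≥ 0.
Both inputs are positive at the optimum. Binding constraints: sulfur and silicon.
Solving gives x1 = 3.966, x2 = 0.8101.
Cost = 0.41·3.966 + 1.91·0.8101 = 3.1734.

£3.17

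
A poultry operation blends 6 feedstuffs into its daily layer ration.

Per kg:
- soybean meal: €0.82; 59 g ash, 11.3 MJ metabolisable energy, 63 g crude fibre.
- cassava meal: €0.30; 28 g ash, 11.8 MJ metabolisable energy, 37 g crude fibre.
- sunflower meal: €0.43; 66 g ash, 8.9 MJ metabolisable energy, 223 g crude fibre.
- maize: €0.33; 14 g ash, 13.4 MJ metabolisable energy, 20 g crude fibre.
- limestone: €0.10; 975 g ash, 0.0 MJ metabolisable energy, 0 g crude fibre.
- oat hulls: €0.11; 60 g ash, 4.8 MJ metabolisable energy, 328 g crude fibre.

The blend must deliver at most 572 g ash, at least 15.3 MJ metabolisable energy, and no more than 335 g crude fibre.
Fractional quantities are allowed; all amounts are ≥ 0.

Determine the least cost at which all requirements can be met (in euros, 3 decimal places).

€0.369

Let x1 = kg of soybean meal, x2 = kg of cassava meal, x3 = kg of sunflower meal, x4 = kg of maize, x5 = kg of limestone, x6 = kg of oat hulls.
min 0.82x1 + 0.3x2 + 0.43x3 + 0.33x4 + 0.1x5 + 0.11x6 with:
  59x1 + 28x2 + 66x3 + 14x4 + 975x5 + 60x6 ≤ 572   (ash)
  11.3x1 + 11.8x2 + 8.9x3 + 13.4x4 + 4.8x6 ≥ 15.3   (metabolisable energy)
  63x1 + 37x2 + 223x3 + 20x4 + 328x6 ≤ 335   (crude fibre)
  x1, x2, x3, x4, x5, x6 ≥ 0.
The minimum-cost mix takes nothing from soybean meal, cassava meal, sunflower meal, limestone — only maize, oat hulls. Binding constraints: metabolisable energy and crude fibre.
That vertex is x4 = 0.7933, x6 = 0.973.
Hence cost = 0.33·0.7933 + 0.11·0.973 = €0.36882.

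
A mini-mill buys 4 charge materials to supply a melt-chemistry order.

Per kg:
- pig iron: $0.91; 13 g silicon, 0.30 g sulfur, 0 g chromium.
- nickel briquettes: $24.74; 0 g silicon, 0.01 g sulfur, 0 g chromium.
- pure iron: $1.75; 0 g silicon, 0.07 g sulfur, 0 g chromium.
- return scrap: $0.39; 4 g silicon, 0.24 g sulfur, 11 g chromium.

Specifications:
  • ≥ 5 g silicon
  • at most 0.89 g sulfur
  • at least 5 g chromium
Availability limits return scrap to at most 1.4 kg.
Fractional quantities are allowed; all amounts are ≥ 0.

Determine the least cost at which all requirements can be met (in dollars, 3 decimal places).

Treat it as an LP. Let x1 = kg of pig iron, x2 = kg of nickel briquettes, x3 = kg of pure iron, x4 = kg of return scrap.
Minimize 0.91x1 + 24.74x2 + 1.75x3 + 0.39x4 subject to:
  13x1 + 4x4 ≥ 5   (silicon)
  0.3x1 + 0.01x2 + 0.07x3 + 0.24x4 ≤ 0.89   (sulfur)
  11x4 ≥ 5   (chromium)
  x4 ≤ 1.4
  x1, x2, x3, x4 ≥ 0.
At the optimum only pig iron, return scrap are positive (nickel briquettes, pure iron = 0). The silicon and chromium requirements are met with equality.
That vertex is x1 = 0.2448, x4 = 0.4545.
Hence cost = 0.91·0.2448 + 0.39·0.4545 = $0.40002.

$0.400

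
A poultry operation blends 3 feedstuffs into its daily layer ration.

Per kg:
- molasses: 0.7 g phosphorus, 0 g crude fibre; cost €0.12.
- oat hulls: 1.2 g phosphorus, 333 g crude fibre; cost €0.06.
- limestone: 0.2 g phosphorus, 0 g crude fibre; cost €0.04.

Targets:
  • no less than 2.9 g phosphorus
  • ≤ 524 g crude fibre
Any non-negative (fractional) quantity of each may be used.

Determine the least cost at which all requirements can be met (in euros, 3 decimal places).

€0.268

Let x1 = kg of molasses, x2 = kg of oat hulls, x3 = kg of limestone.
Minimise 0.12x1 + 0.06x2 + 0.04x3 subject to:
  0.7x1 + 1.2x2 + 0.2x3 ≥ 2.9   (phosphorus)
  333x2 ≤ 524   (crude fibre)
  x1, x2, x3 ≥ 0.
The minimum-cost mix takes nothing from limestone — only molasses, oat hulls. There the phosphorus and crude fibre constraints are tight.
That vertex is x1 = 1.445, x2 = 1.574.
Objective = 0.12·1.445 + 0.06·1.574 = 0.26784.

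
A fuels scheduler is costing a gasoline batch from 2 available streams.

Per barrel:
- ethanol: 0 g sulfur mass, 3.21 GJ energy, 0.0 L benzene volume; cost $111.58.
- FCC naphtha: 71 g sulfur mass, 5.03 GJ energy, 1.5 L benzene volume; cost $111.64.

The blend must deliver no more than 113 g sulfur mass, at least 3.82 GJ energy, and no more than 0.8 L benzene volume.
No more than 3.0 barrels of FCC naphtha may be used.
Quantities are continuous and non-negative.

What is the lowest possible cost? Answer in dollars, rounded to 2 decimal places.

$99.08

This is a linear program. Let x1 = barrels of ethanol, x2 = barrels of FCC naphtha.
min 111.58x1 + 111.64x2 with:
  71x2 ≤ 113   (sulfur mass)
  3.21x1 + 5.03x2 ≥ 3.82   (energy)
  1.5x2 ≤ 0.8   (benzene volume)
  x2 ≤ 3
  x1, x2 ≥ 0.
Both inputs are positive at the optimum. Binding constraints: energy and benzene volume.
Solving gives x1 = 0.354309, x2 = 0.533333.
Hence cost = 111.58·0.354309 + 111.64·0.533333 = $99.0751.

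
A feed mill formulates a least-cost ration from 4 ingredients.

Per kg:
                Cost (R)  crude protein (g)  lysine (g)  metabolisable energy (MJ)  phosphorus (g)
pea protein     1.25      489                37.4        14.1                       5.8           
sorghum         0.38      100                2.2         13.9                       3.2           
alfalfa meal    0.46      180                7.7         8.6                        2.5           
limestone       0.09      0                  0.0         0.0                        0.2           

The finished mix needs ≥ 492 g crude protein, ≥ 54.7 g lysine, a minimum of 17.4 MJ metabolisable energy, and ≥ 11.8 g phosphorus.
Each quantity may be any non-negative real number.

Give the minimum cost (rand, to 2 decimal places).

R2.18

Set it up as a linear program. Let x1 = kg of pea protein, x2 = kg of sorghum, x3 = kg of alfalfa meal, x4 = kg of limestone.
Minimise 1.25x1 + 0.38x2 + 0.46x3 + 0.09x4 subject to:
  489x1 + 100x2 + 180x3 ≥ 492   (crude protein)
  37.4x1 + 2.2x2 + 7.7x3 ≥ 54.7   (lysine)
  14.1x1 + 13.9x2 + 8.6x3 ≥ 17.4   (metabolisable energy)
  5.8x1 + 3.2x2 + 2.5x3 + 0.2x4 ≥ 11.8   (phosphorus)
  x1, x2, x3, x4 ≥ 0.
The cheapest feasible vertex uses only pea protein, sorghum; alfalfa meal, limestone are not used. Binding constraints: lysine and phosphorus.
So pea protein = 1.394 kg, sorghum = 1.16 kg.
Cost = 1.25·1.394 + 0.38·1.16 = 2.1833.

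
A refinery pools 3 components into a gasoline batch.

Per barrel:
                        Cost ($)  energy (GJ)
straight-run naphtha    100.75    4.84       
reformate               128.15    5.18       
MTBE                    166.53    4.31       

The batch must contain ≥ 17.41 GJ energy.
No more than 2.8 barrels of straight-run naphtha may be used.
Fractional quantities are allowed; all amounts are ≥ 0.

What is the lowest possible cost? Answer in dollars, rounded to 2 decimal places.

This is a linear program. Let x1 = barrels of straight-run naphtha, x2 = barrels of reformate, x3 = barrels of MTBE.
Minimise 100.75x1 + 128.15x2 + 166.53x3 subject to:
  4.84x1 + 5.18x2 + 4.31x3 ≥ 17.41   (energy)
  x1 ≤ 2.8
  x1, x2, x3 ≥ 0.
At the optimum only straight-run naphtha, reformate are positive (MTBE = 0). There the energy and the straight-run naphtha cap constraints are tight.
Solving gives x1 = 2.8, x2 = 0.74479.
Total cost: 100.75·2.8 + 128.15·0.74479 = 377.5448.

$377.54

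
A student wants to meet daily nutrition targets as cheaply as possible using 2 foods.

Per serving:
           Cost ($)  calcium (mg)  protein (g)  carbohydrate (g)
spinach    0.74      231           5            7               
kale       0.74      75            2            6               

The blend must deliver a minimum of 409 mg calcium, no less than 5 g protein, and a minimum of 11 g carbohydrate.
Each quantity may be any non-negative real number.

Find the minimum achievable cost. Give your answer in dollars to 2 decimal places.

Let x1 = servings of spinach, x2 = servings of kale.
min 0.74x1 + 0.74x2 subject to:
  231x1 + 75x2 ≥ 409   (calcium)
  5x1 + 2x2 ≥ 5   (protein)
  7x1 + 6x2 ≥ 11   (carbohydrate)
  x1, x2 ≥ 0.
The optimal basis is {spinach}; kale drops out. The calcium requirement is met with equality.
Optimal quantities: spinach = 1.771 servings.
Objective = 0.74·1.771 = 1.3105.

$1.31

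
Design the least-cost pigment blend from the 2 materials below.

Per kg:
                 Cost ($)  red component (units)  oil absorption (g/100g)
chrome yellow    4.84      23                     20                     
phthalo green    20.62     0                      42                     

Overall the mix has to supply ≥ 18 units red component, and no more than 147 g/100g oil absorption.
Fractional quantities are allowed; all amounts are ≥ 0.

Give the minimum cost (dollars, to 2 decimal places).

Set it up as a linear program. Let x1 = kg of chrome yellow, x2 = kg of phthalo green.
min 4.84x1 + 20.62x2 with:
  23x1 ≥ 18   (red component)
  20x1 + 42x2 ≤ 147   (oil absorption)
  x1, x2 ≥ 0.
The cheapest feasible vertex uses only chrome yellow; phthalo green is not used. There the red component constraint is tight.
Optimal quantities: chrome yellow = 0.7826 kg.
Objective = 4.84·0.7826 = 3.7878.

$3.79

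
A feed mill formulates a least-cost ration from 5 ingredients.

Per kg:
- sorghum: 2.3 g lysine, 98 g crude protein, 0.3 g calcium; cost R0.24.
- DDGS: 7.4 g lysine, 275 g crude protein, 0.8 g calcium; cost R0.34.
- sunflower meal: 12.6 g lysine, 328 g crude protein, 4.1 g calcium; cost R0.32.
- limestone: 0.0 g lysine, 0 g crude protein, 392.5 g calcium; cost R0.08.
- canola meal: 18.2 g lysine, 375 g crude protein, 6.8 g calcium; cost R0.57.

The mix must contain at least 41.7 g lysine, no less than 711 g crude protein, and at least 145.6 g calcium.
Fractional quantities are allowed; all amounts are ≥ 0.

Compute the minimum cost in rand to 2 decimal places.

Let x1 = kg of sorghum, x2 = kg of DDGS, x3 = kg of sunflower meal, x4 = kg of limestone, x5 = kg of canola meal.
Minimise 0.24x1 + 0.34x2 + 0.32x3 + 0.08x4 + 0.57x5 with:
  2.3x1 + 7.4x2 + 12.6x3 + 18.2x5 ≥ 41.7   (lysine)
  98x1 + 275x2 + 328x3 + 375x5 ≥ 711   (crude protein)
  0.3x1 + 0.8x2 + 4.1x3 + 392.5x4 + 6.8x5 ≥ 145.6   (calcium)
  x1, x2, x3, x4, x5 ≥ 0.
The minimum-cost mix takes nothing from sorghum, DDGS, canola meal — only sunflower meal, limestone. Binding constraints: lysine and calcium.
That vertex is x3 = 3.31, x4 = 0.3364.
Hence cost = 0.32·3.31 + 0.08·0.3364 = R1.0861.

R1.09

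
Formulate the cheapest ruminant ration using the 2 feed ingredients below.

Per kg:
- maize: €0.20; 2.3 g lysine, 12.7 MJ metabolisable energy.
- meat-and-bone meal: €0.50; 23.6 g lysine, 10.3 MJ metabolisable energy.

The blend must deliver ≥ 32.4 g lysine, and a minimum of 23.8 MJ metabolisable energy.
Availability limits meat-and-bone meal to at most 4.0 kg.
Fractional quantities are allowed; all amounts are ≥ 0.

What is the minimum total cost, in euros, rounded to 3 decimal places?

€0.811

Let x1 = kg of maize, x2 = kg of meat-and-bone meal.
min 0.2x1 + 0.5x2 subject to:
  2.3x1 + 23.6x2 ≥ 32.4   (lysine)
  12.7x1 + 10.3x2 ≥ 23.8   (metabolisable energy)
  x2 ≤ 4
  x1, x2 ≥ 0.
Both inputs are positive at the optimum. There the lysine and metabolisable energy constraints are tight.
That vertex is x1 = 0.8259, x2 = 1.292.
Cost = 0.2·0.8259 + 0.5·1.292 = 0.81118.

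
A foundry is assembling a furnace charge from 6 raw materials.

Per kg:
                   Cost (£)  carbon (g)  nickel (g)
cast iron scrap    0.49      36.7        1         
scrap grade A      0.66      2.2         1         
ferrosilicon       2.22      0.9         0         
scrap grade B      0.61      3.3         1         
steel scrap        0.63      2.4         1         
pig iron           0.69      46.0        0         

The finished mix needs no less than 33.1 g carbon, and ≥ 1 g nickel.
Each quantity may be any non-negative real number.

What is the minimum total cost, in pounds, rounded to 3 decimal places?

Let x1 = kg of cast iron scrap, x2 = kg of scrap grade A, x3 = kg of ferrosilicon, x4 = kg of scrap grade B, x5 = kg of steel scrap, x6 = kg of pig iron.
Minimise 0.49x1 + 0.66x2 + 2.22x3 + 0.61x4 + 0.63x5 + 0.69x6 with:
  36.7x1 + 2.2x2 + 0.9x3 + 3.3x4 + 2.4x5 + 46x6 ≥ 33.1   (carbon)
  1x1 + 1x2 + 1x4 + 1x5 ≥ 1   (nickel)
  x1, x2, x3, x4, x5, x6 ≥ 0.
At the optimum only cast iron scrap is positive (scrap grade A, ferrosilicon, scrap grade B, steel scrap, pig iron = 0). Binding constraint: nickel.
Solving gives x1 = 1.
Objective = 0.49·1 = 0.49000.

£0.490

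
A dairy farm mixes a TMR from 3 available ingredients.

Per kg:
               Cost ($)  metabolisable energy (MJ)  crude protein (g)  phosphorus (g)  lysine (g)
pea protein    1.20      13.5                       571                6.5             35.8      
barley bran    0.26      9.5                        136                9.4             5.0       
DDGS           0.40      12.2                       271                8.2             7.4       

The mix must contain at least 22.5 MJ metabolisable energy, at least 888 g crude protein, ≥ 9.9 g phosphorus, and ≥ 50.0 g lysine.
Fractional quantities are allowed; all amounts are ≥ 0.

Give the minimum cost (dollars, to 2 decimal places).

Treat it as an LP. Let x1 = kg of pea protein, x2 = kg of barley bran, x3 = kg of DDGS.
min 1.2x1 + 0.26x2 + 0.4x3 with:
  13.5x1 + 9.5x2 + 12.2x3 ≥ 22.5   (metabolisable energy)
  571x1 + 136x2 + 271x3 ≥ 888   (crude protein)
  6.5x1 + 9.4x2 + 8.2x3 ≥ 9.9   (phosphorus)
  35.8x1 + 5x2 + 7.4x3 ≥ 50   (lysine)
  x1, x2, x3 ≥ 0.
The minimum-cost mix takes nothing from barley bran — only pea protein, DDGS. Binding constraints: crude protein and lysine.
Solving gives x1 = 1.274, x3 = 0.5917.
Hence cost = 1.2·1.274 + 0.4·0.5917 = $1.7655.

$1.77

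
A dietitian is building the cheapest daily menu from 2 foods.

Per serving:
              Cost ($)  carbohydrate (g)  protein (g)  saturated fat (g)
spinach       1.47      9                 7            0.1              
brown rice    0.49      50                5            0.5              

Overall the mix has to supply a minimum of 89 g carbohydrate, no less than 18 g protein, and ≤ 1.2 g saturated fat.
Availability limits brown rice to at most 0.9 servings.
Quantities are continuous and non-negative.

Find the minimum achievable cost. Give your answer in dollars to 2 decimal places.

$7.63

Treat it as an LP. Let x1 = servings of spinach, x2 = servings of brown rice.
Minimize 1.47x1 + 0.49x2 s.t.:
  9x1 + 50x2 ≥ 89   (carbohydrate)
  7x1 + 5x2 ≥ 18   (protein)
  0.1x1 + 0.5x2 ≤ 1.2   (saturated fat)
  x2 ≤ 0.9
  x1, x2 ≥ 0.
Both inputs are positive at the optimum. The carbohydrate and the brown rice cap requirements are met with equality.
Solving gives x1 = 4.889, x2 = 0.9.
Cost = 1.47·4.889 + 0.49·0.9 = 7.6278.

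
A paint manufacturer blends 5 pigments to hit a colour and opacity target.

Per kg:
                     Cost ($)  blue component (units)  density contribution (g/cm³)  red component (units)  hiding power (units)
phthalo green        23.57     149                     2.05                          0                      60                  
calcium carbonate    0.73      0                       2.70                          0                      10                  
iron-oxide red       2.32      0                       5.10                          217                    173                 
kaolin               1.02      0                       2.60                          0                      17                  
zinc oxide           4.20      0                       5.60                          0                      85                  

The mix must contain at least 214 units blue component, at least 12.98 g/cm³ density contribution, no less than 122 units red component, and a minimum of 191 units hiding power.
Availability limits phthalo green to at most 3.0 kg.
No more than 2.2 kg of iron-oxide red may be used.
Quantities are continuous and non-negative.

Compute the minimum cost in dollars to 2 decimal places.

Set it up as a linear program. Let x1 = kg of phthalo green, x2 = kg of calcium carbonate, x3 = kg of iron-oxide red, x4 = kg of kaolin, x5 = kg of zinc oxide.
Minimise 23.57x1 + 0.73x2 + 2.32x3 + 1.02x4 + 4.2x5 s.t.:
  149x1 ≥ 214   (blue component)
  2.05x1 + 2.7x2 + 5.1x3 + 2.6x4 + 5.6x5 ≥ 12.98   (density contribution)
  217x3 ≥ 122   (red component)
  60x1 + 10x2 + 173x3 + 17x4 + 85x5 ≥ 191   (hiding power)
  x1 ≤ 3
  x3 ≤ 2.2
  x1, x2, x3, x4, x5 ≥ 0.
The optimal basis is {phthalo green, calcium carbonate, iron-oxide red}; kaolin, zinc oxide drop out. The blue component, density contribution, red component requirements are met with equality.
Solving gives x1 = 1.436, x2 = 2.655, x3 = 0.5622.
Cost = 23.57·1.436 + 0.73·2.655 + 2.32·0.5622 = 37.0890.

$37.09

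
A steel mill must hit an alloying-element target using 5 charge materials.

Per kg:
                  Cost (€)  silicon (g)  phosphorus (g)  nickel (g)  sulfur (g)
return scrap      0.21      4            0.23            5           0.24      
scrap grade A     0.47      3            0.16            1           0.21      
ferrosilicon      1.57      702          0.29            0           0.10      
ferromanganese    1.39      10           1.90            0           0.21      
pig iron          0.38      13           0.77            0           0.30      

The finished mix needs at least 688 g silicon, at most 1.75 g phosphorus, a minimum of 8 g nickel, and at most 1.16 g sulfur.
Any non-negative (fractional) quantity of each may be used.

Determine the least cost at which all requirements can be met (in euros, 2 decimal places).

€1.86

Let x1 = kg of return scrap, x2 = kg of scrap grade A, x3 = kg of ferrosilicon, x4 = kg of ferromanganese, x5 = kg of pig iron.
min 0.21x1 + 0.47x2 + 1.57x3 + 1.39x4 + 0.38x5 with:
  4x1 + 3x2 + 702x3 + 10x4 + 13x5 ≥ 688   (silicon)
  0.23x1 + 0.16x2 + 0.29x3 + 1.9x4 + 0.77x5 ≤ 1.75   (phosphorus)
  5x1 + 1x2 ≥ 8   (nickel)
  0.24x1 + 0.21x2 + 0.1x3 + 0.21x4 + 0.3x5 ≤ 1.16   (sulfur)
  x1, x2, x3, x4, x5 ≥ 0.
The optimal basis is {return scrap, ferrosilicon}; scrap grade A, ferromanganese, pig iron drop out. The silicon and nickel requirements are met with equality.
Optimal quantities: return scrap = 1.6 kg, ferrosilicon = 0.9709 kg.
Hence cost = 0.21·1.6 + 1.57·0.9709 = €1.8603.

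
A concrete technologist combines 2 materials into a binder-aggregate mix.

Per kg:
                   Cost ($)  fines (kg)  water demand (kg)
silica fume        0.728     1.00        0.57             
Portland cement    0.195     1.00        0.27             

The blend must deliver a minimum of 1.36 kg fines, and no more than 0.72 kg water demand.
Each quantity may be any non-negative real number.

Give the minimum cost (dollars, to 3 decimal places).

Let x1 = kg of silica fume, x2 = kg of Portland cement.
Minimize 0.728x1 + 0.195x2 subject to:
  1x1 + 1x2 ≥ 1.36   (fines)
  0.57x1 + 0.27x2 ≤ 0.72   (water demand)
  x1, x2 ≥ 0.
The minimum-cost mix takes nothing from silica fume — only Portland cement. The fines requirement is met with equality.
Solving gives x2 = 1.36.
Hence cost = 0.195·1.36 = $0.26520.

$0.265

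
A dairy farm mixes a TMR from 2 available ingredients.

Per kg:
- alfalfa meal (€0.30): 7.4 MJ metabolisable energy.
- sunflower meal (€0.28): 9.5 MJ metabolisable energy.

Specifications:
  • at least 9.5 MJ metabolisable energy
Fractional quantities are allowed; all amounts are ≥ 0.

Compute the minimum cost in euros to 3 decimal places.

This is a linear program. Let x1 = kg of alfalfa meal, x2 = kg of sunflower meal.
min 0.3x1 + 0.28x2 s.t.:
  7.4x1 + 9.5x2 ≥ 9.5   (metabolisable energy)
  x1, x2 ≥ 0.
The optimal basis is {sunflower meal}; alfalfa meal drops out. The metabolisable energy requirement is met with equality.
Solving gives x2 = 1.
Total cost: 0.28·1 = 0.28000.

€0.280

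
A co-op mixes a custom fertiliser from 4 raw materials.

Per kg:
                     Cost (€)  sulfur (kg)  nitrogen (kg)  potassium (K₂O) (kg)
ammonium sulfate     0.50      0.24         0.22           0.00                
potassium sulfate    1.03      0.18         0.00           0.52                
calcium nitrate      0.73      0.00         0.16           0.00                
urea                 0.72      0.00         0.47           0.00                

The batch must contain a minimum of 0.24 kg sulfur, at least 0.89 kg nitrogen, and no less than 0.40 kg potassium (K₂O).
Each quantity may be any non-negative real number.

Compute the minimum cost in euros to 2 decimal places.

Set it up as a linear program. Let x1 = kg of ammonium sulfate, x2 = kg of potassium sulfate, x3 = kg of calcium nitrate, x4 = kg of urea.
Minimise 0.5x1 + 1.03x2 + 0.73x3 + 0.72x4 s.t.:
  0.24x1 + 0.18x2 ≥ 0.24   (sulfur)
  0.22x1 + 0.16x3 + 0.47x4 ≥ 0.89   (nitrogen)
  0.52x2 ≥ 0.4   (potassium (K₂O))
  x1, x2, x3, x4 ≥ 0.
The minimum-cost mix takes nothing from calcium nitrate — only ammonium sulfate, potassium sulfate, urea. There the sulfur, nitrogen, potassium (K₂O) constraints are tight.
Optimal quantities: ammonium sulfate = 0.4231 kg, potassium sulfate = 0.7692 kg, urea = 1.696 kg.
Hence cost = 0.5·0.4231 + 1.03·0.7692 + 0.72·1.696 = €2.2249.

€2.22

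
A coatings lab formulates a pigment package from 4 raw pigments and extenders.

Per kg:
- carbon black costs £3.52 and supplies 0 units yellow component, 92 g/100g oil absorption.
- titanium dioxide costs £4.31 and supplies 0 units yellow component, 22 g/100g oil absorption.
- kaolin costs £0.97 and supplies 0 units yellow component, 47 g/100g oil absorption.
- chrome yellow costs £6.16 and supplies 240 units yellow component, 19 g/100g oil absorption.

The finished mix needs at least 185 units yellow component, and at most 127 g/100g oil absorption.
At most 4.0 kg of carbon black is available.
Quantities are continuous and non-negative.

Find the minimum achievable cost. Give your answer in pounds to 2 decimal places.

Let x1 = kg of carbon black, x2 = kg of titanium dioxide, x3 = kg of kaolin, x4 = kg of chrome yellow.
min 3.52x1 + 4.31x2 + 0.97x3 + 6.16x4 subject to:
  240x4 ≥ 185   (yellow component)
  92x1 + 22x2 + 47x3 + 19x4 ≤ 127   (oil absorption)
  x1 ≤ 4
  x1, x2, x3, x4 ≥ 0.
At the optimum only chrome yellow is positive (carbon black, titanium dioxide, kaolin = 0). There the yellow component constraint is tight.
Solving gives x4 = 0.7708.
Hence cost = 6.16·0.7708 = £4.7481.

£4.75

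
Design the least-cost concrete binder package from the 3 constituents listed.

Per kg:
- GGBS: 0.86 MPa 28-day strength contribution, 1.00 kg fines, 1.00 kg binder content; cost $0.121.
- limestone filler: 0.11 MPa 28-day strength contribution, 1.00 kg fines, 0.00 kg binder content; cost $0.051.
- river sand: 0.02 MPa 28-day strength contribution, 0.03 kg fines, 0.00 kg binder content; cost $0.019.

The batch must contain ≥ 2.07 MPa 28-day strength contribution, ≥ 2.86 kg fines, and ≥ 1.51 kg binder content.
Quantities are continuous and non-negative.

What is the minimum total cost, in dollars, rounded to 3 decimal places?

Let x1 = kg of GGBS, x2 = kg of limestone filler, x3 = kg of river sand.
Minimise 0.121x1 + 0.051x2 + 0.019x3 s.t.:
  0.86x1 + 0.11x2 + 0.02x3 ≥ 2.07   (28-day strength contribution)
  1x1 + 1x2 + 0.03x3 ≥ 2.86   (fines)
  1x1 ≥ 1.51   (binder content)
  x1, x2, x3 ≥ 0.
The minimum-cost mix takes nothing from river sand — only GGBS, limestone filler. The 28-day strength contribution and fines requirements are met with equality.
So GGBS = 2.341 kg, limestone filler = 0.5195 kg.
Total cost: 0.121·2.341 + 0.051·0.5195 = 0.30976.

$0.310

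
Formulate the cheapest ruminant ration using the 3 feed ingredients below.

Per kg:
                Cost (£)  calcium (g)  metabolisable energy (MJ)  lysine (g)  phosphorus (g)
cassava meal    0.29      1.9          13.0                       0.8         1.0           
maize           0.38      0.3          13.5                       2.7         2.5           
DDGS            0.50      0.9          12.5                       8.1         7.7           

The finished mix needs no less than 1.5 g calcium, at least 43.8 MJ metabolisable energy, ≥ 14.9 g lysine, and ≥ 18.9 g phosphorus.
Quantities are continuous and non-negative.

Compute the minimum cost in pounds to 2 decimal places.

Let x1 = kg of cassava meal, x2 = kg of maize, x3 = kg of DDGS.
Minimise 0.29x1 + 0.38x2 + 0.5x3 with:
  1.9x1 + 0.3x2 + 0.9x3 ≥ 1.5   (calcium)
  13x1 + 13.5x2 + 12.5x3 ≥ 43.8   (metabolisable energy)
  0.8x1 + 2.7x2 + 8.1x3 ≥ 14.9   (lysine)
  1x1 + 2.5x2 + 7.7x3 ≥ 18.9   (phosphorus)
  x1, x2, x3 ≥ 0.
The cheapest feasible vertex uses only cassava meal, DDGS; maize is not used. Binding constraints: metabolisable energy and phosphorus.
That vertex is x1 = 1.153, x3 = 2.305.
Cost = 0.29·1.153 + 0.5·2.305 = 1.4869.

£1.49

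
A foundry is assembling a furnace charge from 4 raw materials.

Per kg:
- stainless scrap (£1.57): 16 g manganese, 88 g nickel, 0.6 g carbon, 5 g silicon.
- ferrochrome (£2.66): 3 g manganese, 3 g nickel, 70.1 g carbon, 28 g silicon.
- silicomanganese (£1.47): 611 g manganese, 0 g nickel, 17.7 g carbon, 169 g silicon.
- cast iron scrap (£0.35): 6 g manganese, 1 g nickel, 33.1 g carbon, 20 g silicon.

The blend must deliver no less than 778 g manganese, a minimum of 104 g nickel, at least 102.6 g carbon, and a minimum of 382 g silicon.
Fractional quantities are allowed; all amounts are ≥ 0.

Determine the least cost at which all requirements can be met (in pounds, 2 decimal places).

Let x1 = kg of stainless scrap, x2 = kg of ferrochrome, x3 = kg of silicomanganese, x4 = kg of cast iron scrap.
min 1.57x1 + 2.66x2 + 1.47x3 + 0.35x4 subject to:
  16x1 + 3x2 + 611x3 + 6x4 ≥ 778   (manganese)
  88x1 + 3x2 + 1x4 ≥ 104   (nickel)
  0.6x1 + 70.1x2 + 17.7x3 + 33.1x4 ≥ 102.6   (carbon)
  5x1 + 28x2 + 169x3 + 20x4 ≥ 382   (silicon)
  x1, x2, x3, x4 ≥ 0.
The cheapest feasible vertex uses only stainless scrap, silicomanganese, cast iron scrap; ferrochrome is not used. There the nickel, carbon, silicon constraints are tight.
That vertex is x1 = 1.159, x3 = 1.988, x4 = 2.016.
Total cost: 1.57·1.159 + 1.47·1.988 + 0.35·2.016 = 5.4476.

£5.45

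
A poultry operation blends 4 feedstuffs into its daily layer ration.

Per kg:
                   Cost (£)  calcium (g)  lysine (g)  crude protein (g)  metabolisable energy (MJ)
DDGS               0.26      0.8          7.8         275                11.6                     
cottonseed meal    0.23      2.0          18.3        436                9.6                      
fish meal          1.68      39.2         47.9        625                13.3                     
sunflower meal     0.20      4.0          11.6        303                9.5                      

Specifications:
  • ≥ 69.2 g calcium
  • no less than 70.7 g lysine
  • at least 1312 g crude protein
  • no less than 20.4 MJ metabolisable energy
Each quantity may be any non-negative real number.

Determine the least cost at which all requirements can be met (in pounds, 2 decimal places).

Let x1 = kg of DDGS, x2 = kg of cottonseed meal, x3 = kg of fish meal, x4 = kg of sunflower meal.
min 0.26x1 + 0.23x2 + 1.68x3 + 0.2x4 s.t.:
  0.8x1 + 2x2 + 39.2x3 + 4x4 ≥ 69.2   (calcium)
  7.8x1 + 18.3x2 + 47.9x3 + 11.6x4 ≥ 70.7   (lysine)
  275x1 + 436x2 + 625x3 + 303x4 ≥ 1312   (crude protein)
  11.6x1 + 9.6x2 + 13.3x3 + 9.5x4 ≥ 20.4   (metabolisable energy)
  x1, x2, x3, x4 ≥ 0.
The cheapest feasible vertex uses only fish meal, sunflower meal; DDGS, cottonseed meal are not used. The calcium and crude protein requirements are met with equality.
Solving gives x3 = 1.676, x4 = 0.8723.
Hence cost = 1.68·1.676 + 0.2·0.8723 = £2.9901.

£2.99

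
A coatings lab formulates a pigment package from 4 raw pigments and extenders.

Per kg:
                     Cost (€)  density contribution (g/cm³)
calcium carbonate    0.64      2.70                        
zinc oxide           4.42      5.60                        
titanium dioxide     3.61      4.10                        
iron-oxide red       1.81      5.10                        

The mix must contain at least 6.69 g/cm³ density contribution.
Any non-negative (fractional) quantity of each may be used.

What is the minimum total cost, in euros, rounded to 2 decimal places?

€1.59

Set it up as a linear program. Let x1 = kg of calcium carbonate, x2 = kg of zinc oxide, x3 = kg of titanium dioxide, x4 = kg of iron-oxide red.
min 0.64x1 + 4.42x2 + 3.61x3 + 1.81x4 s.t.:
  2.7x1 + 5.6x2 + 4.1x3 + 5.1x4 ≥ 6.69   (density contribution)
  x1, x2, x3, x4 ≥ 0.
The optimal basis is {calcium carbonate}; zinc oxide, titanium dioxide, iron-oxide red drop out. The density contribution requirement is met with equality.
That vertex is x1 = 2.478.
Hence cost = 0.64·2.478 = €1.5859.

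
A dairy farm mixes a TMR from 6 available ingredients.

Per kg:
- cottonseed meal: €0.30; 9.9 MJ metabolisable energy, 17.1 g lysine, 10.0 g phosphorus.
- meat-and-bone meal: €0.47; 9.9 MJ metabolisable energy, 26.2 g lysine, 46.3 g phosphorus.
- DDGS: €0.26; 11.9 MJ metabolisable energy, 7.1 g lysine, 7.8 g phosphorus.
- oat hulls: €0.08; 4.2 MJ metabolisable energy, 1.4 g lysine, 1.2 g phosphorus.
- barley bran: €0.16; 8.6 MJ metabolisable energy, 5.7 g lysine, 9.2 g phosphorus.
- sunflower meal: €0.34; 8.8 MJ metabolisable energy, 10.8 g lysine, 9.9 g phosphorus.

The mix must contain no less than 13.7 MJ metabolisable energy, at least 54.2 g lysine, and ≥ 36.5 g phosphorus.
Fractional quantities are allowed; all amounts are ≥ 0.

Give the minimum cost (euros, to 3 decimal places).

Set it up as a linear program. Let x1 = kg of cottonseed meal, x2 = kg of meat-and-bone meal, x3 = kg of DDGS, x4 = kg of oat hulls, x5 = kg of barley bran, x6 = kg of sunflower meal.
Minimise 0.3x1 + 0.47x2 + 0.26x3 + 0.08x4 + 0.16x5 + 0.34x6 with:
  9.9x1 + 9.9x2 + 11.9x3 + 4.2x4 + 8.6x5 + 8.8x6 ≥ 13.7   (metabolisable energy)
  17.1x1 + 26.2x2 + 7.1x3 + 1.4x4 + 5.7x5 + 10.8x6 ≥ 54.2   (lysine)
  10x1 + 46.3x2 + 7.8x3 + 1.2x4 + 9.2x5 + 9.9x6 ≥ 36.5   (phosphorus)
  x1, x2, x3, x4, x5, x6 ≥ 0.
The cheapest feasible vertex uses only cottonseed meal, meat-and-bone meal; DDGS, oat hulls, barley bran, sunflower meal are not used. Binding constraints: lysine and phosphorus.
That vertex is x1 = 2.932, x2 = 0.1551.
Cost = 0.3·2.932 + 0.47·0.1551 = 0.952497.

€0.952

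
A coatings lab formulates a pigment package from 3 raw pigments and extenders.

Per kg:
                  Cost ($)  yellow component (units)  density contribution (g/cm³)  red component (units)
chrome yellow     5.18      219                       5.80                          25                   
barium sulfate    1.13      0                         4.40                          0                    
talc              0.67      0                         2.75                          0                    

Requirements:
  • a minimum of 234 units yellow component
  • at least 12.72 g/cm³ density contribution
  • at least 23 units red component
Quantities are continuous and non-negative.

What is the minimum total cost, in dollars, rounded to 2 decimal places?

Set it up as a linear program. Let x1 = kg of chrome yellow, x2 = kg of barium sulfate, x3 = kg of talc.
Minimise 5.18x1 + 1.13x2 + 0.67x3 subject to:
  219x1 ≥ 234   (yellow component)
  5.8x1 + 4.4x2 + 2.75x3 ≥ 12.72   (density contribution)
  25x1 ≥ 23   (red component)
  x1, x2, x3 ≥ 0.
The cheapest feasible vertex uses only chrome yellow, talc; barium sulfate is not used. The yellow component and density contribution requirements are met with equality.
Optimal quantities: chrome yellow = 1.068 kg, talc = 2.372 kg.
Cost = 5.18·1.068 + 0.67·2.372 = 7.1215.

$7.12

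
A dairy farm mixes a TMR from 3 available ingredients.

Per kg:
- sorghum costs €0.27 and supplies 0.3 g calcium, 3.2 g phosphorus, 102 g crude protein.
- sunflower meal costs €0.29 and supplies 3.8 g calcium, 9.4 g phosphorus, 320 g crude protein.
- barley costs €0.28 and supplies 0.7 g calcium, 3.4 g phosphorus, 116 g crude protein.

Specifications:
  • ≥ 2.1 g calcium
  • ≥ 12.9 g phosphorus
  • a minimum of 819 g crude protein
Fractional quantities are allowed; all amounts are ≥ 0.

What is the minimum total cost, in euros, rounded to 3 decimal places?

€0.742

Let x1 = kg of sorghum, x2 = kg of sunflower meal, x3 = kg of barley.
Minimise 0.27x1 + 0.29x2 + 0.28x3 with:
  0.3x1 + 3.8x2 + 0.7x3 ≥ 2.1   (calcium)
  3.2x1 + 9.4x2 + 3.4x3 ≥ 12.9   (phosphorus)
  102x1 + 320x2 + 116x3 ≥ 819   (crude protein)
  x1, x2, x3 ≥ 0.
The minimum-cost mix takes nothing from sorghum, barley — only sunflower meal. Binding constraint: crude protein.
Solving gives x2 = 2.559.
Objective = 0.29·2.559 = 0.74211.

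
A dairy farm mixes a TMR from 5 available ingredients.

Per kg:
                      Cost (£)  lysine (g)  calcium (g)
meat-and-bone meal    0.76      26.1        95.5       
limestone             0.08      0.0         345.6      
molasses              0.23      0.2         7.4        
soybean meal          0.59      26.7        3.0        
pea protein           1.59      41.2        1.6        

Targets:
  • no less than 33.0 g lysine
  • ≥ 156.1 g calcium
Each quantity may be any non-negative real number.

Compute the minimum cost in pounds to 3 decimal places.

Let x1 = kg of meat-and-bone meal, x2 = kg of limestone, x3 = kg of molasses, x4 = kg of soybean meal, x5 = kg of pea protein.
Minimise 0.76x1 + 0.08x2 + 0.23x3 + 0.59x4 + 1.59x5 with:
  26.1x1 + 0.2x3 + 26.7x4 + 41.2x5 ≥ 33   (lysine)
  95.5x1 + 345.6x2 + 7.4x3 + 3x4 + 1.6x5 ≥ 156.1   (calcium)
  x1, x2, x3, x4, x5 ≥ 0.
The optimal basis is {limestone, soybean meal}; meat-and-bone meal, molasses, pea protein drop out. There the lysine and calcium constraints are tight.
Optimal quantities: limestone = 0.440949 kg, soybean meal = 1.23596 kg.
Total cost: 0.08·0.440949 + 0.59·1.23596 = 0.76449.

£0.764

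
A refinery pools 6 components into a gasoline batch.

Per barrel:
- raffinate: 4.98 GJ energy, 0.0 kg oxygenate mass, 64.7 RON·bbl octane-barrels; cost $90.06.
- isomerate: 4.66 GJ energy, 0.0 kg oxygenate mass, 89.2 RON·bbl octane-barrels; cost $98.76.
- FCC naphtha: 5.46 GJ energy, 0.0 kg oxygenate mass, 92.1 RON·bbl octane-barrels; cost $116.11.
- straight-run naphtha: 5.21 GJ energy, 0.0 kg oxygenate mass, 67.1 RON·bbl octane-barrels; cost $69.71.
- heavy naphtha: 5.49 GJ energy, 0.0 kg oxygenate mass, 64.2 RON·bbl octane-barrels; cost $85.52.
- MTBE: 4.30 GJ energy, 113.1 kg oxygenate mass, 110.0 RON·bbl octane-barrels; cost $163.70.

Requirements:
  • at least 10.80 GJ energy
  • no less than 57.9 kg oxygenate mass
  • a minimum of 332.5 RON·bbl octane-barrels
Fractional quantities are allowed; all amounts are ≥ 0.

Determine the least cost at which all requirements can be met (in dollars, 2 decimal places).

Let x1 = barrels of raffinate, x2 = barrels of isomerate, x3 = barrels of FCC naphtha, x4 = barrels of straight-run naphtha, x5 = barrels of heavy naphtha, x6 = barrels of MTBE.
Minimise 90.06x1 + 98.76x2 + 116.11x3 + 69.71x4 + 85.52x5 + 163.7x6 s.t.:
  4.98x1 + 4.66x2 + 5.46x3 + 5.21x4 + 5.49x5 + 4.3x6 ≥ 10.8   (energy)
  113.1x6 ≥ 57.9   (oxygenate mass)
  64.7x1 + 89.2x2 + 92.1x3 + 67.1x4 + 64.2x5 + 110x6 ≥ 332.5   (octane-barrels)
  x1, x2, x3, x4, x5, x6 ≥ 0.
The optimal basis is {straight-run naphtha, MTBE}; raffinate, isomerate, FCC naphtha, heavy naphtha drop out. The oxygenate mass and octane-barrels requirements are met with equality.
Solving gives x4 = 4.11605, x6 = 0.511936.
Hence cost = 69.71·4.11605 + 163.7·0.511936 = $370.7338.

$370.73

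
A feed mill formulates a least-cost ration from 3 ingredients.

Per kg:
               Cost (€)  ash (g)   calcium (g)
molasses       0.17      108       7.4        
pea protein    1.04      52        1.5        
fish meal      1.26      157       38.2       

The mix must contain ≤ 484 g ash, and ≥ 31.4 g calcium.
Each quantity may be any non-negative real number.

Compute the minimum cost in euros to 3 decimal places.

Let x1 = kg of molasses, x2 = kg of pea protein, x3 = kg of fish meal.
Minimize 0.17x1 + 1.04x2 + 1.26x3 subject to:
  108x1 + 52x2 + 157x3 ≤ 484   (ash)
  7.4x1 + 1.5x2 + 38.2x3 ≥ 31.4   (calcium)
  x1, x2, x3 ≥ 0.
At the optimum only molasses is positive (pea protein, fish meal = 0). The calcium requirement is met with equality.
Optimal quantities: molasses = 4.243 kg.
Hence cost = 0.17·4.243 = €0.72131.

€0.721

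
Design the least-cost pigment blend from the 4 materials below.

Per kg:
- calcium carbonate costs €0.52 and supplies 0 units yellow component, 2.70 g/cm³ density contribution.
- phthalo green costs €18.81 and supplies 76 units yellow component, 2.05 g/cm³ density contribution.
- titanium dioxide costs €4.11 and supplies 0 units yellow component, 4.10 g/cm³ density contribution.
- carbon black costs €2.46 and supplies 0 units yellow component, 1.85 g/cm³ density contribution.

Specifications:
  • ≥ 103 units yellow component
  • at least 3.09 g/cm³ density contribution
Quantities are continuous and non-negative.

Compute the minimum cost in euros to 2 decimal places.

€25.55

This is a linear program. Let x1 = kg of calcium carbonate, x2 = kg of phthalo green, x3 = kg of titanium dioxide, x4 = kg of carbon black.
Minimize 0.52x1 + 18.81x2 + 4.11x3 + 2.46x4 subject to:
  76x2 ≥ 103   (yellow component)
  2.7x1 + 2.05x2 + 4.1x3 + 1.85x4 ≥ 3.09   (density contribution)
  x1, x2, x3, x4 ≥ 0.
The optimal basis is {calcium carbonate, phthalo green}; titanium dioxide, carbon black drop out. The yellow component and density contribution requirements are met with equality.
So calcium carbonate = 0.1154 kg, phthalo green = 1.355 kg.
Total cost: 0.52·0.1154 + 18.81·1.355 = 25.5476.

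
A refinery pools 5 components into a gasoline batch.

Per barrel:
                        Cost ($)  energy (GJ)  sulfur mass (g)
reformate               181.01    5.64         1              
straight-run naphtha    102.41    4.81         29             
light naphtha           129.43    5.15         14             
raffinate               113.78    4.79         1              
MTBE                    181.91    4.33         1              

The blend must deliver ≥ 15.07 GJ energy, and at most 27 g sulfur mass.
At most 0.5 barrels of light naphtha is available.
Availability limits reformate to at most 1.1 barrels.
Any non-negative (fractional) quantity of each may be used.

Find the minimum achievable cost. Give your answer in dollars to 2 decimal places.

$347.87

Let x1 = barrels of reformate, x2 = barrels of straight-run naphtha, x3 = barrels of light naphtha, x4 = barrels of raffinate, x5 = barrels of MTBE.
min 181.01x1 + 102.41x2 + 129.43x3 + 113.78x4 + 181.91x5 with:
  5.64x1 + 4.81x2 + 5.15x3 + 4.79x4 + 4.33x5 ≥ 15.07   (energy)
  1x1 + 29x2 + 14x3 + 1x4 + 1x5 ≤ 27   (sulfur mass)
  x3 ≤ 0.5
  x1 ≤ 1.1
  x1, x2, x3, x4, x5 ≥ 0.
At the optimum only straight-run naphtha, raffinate are positive (reformate, light naphtha, MTBE = 0). Binding constraints: energy and sulfur mass.
So straight-run naphtha = 0.85205 barrels, raffinate = 2.2905 barrels.
Total cost: 102.41·0.85205 + 113.78·2.2905 = 347.8715.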